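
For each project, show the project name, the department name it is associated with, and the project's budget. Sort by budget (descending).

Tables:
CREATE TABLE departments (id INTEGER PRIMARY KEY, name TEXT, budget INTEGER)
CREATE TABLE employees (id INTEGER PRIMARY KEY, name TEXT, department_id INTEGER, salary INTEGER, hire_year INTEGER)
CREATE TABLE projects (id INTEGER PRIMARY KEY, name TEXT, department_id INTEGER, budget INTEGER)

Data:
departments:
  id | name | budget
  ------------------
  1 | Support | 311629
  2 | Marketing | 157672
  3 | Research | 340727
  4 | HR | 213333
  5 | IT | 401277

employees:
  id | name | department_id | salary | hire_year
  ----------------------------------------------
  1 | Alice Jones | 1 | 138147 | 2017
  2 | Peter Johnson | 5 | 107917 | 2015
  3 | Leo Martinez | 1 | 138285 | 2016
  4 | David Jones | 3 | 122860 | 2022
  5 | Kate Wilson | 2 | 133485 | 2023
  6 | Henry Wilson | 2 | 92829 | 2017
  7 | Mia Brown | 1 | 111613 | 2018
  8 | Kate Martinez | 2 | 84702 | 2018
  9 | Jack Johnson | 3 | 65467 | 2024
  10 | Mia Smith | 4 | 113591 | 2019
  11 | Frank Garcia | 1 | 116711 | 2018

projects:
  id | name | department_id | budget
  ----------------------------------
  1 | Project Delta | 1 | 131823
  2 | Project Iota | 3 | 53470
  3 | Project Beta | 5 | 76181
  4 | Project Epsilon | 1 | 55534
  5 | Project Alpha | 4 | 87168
SELECT c.name, p.name AS department, c.budget FROM projects c JOIN departments p ON c.department_id = p.id ORDER BY c.budget DESC

Execution result:
name | department | budget
Project Delta | Support | 131823
Project Alpha | HR | 87168
Project Beta | IT | 76181
Project Epsilon | Support | 55534
Project Iota | Research | 53470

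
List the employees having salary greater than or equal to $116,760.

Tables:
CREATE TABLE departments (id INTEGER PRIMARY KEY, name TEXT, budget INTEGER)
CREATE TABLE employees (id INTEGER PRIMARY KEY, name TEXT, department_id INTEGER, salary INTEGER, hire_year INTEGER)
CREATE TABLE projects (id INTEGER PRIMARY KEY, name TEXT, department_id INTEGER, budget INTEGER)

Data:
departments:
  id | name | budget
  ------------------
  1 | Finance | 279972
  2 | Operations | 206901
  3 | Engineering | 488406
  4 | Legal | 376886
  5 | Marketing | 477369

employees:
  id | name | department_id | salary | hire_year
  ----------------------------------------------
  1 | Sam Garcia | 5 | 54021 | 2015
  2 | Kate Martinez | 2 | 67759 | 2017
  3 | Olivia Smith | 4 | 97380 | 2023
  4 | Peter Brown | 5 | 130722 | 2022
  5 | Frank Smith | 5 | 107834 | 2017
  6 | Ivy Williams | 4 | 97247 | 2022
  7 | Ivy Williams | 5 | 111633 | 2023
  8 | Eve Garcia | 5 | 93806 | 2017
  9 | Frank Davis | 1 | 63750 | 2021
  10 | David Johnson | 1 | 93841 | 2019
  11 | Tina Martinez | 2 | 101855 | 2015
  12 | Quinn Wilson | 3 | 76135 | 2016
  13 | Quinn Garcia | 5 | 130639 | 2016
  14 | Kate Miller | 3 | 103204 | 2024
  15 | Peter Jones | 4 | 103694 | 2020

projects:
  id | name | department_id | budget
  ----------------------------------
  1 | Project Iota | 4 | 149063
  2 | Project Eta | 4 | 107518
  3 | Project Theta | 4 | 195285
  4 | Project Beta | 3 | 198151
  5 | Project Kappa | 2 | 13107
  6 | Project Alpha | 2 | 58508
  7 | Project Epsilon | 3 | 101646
SELECT name, salary FROM employees WHERE salary >= 116760

Execution result:
name | salary
Peter Brown | 130722
Quinn Garcia | 130639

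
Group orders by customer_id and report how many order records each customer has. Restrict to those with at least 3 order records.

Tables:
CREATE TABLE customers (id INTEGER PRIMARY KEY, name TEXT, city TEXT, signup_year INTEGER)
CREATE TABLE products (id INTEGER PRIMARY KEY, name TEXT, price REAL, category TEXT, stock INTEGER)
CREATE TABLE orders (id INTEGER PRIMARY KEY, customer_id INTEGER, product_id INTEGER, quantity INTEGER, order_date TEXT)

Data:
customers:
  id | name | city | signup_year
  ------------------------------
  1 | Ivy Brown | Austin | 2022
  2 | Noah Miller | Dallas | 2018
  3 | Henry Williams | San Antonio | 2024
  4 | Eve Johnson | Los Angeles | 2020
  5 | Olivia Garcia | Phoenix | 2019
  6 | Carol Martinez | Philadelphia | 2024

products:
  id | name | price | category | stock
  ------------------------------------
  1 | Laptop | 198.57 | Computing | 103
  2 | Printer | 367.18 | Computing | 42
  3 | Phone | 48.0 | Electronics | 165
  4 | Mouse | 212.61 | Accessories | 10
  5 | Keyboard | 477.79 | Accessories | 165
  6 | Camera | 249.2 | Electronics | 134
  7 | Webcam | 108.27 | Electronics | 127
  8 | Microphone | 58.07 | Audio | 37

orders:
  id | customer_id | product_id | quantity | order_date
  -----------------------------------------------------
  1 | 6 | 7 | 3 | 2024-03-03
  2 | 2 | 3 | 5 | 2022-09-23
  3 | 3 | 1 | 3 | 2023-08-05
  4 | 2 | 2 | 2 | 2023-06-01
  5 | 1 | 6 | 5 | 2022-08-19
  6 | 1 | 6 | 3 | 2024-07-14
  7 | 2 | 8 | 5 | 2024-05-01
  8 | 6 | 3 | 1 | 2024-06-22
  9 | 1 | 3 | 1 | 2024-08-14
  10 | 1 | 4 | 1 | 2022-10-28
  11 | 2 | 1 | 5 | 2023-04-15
SELECT customer_id, COUNT(*) AS order_count FROM orders GROUP BY customer_id HAVING COUNT(*) >= 3

Execution result:
customer_id | order_count
1 | 4
2 | 4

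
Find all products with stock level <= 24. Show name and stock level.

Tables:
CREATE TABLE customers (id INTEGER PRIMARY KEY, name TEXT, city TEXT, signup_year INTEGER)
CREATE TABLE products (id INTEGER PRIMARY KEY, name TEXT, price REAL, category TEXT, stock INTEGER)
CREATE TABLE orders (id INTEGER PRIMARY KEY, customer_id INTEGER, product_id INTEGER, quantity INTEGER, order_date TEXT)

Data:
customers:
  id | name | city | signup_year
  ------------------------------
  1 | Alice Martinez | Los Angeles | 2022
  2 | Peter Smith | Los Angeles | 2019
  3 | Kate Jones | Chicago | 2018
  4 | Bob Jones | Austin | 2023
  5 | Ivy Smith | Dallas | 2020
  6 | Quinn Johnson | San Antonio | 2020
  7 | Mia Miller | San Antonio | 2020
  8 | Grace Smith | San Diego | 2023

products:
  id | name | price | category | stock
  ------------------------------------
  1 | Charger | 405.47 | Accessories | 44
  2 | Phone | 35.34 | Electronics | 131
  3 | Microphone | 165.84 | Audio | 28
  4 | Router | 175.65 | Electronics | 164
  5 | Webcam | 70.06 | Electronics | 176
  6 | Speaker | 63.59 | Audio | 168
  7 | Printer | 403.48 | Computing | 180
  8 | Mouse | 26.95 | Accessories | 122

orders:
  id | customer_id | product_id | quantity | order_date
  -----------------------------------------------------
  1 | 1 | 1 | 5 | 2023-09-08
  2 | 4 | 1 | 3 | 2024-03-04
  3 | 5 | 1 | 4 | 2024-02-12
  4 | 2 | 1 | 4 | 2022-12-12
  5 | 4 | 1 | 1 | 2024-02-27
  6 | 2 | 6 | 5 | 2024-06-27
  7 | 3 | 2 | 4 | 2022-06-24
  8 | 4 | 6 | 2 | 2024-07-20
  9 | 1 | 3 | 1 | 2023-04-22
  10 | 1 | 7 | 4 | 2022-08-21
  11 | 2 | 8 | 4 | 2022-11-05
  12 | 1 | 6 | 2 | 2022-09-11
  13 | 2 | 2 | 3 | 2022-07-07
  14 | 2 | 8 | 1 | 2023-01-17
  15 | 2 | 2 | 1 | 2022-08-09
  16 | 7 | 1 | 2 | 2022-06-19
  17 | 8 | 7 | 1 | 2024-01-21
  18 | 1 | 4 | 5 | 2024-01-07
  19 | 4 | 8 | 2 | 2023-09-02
SELECT name, stock FROM products WHERE stock <= 24

Execution result:
(no rows)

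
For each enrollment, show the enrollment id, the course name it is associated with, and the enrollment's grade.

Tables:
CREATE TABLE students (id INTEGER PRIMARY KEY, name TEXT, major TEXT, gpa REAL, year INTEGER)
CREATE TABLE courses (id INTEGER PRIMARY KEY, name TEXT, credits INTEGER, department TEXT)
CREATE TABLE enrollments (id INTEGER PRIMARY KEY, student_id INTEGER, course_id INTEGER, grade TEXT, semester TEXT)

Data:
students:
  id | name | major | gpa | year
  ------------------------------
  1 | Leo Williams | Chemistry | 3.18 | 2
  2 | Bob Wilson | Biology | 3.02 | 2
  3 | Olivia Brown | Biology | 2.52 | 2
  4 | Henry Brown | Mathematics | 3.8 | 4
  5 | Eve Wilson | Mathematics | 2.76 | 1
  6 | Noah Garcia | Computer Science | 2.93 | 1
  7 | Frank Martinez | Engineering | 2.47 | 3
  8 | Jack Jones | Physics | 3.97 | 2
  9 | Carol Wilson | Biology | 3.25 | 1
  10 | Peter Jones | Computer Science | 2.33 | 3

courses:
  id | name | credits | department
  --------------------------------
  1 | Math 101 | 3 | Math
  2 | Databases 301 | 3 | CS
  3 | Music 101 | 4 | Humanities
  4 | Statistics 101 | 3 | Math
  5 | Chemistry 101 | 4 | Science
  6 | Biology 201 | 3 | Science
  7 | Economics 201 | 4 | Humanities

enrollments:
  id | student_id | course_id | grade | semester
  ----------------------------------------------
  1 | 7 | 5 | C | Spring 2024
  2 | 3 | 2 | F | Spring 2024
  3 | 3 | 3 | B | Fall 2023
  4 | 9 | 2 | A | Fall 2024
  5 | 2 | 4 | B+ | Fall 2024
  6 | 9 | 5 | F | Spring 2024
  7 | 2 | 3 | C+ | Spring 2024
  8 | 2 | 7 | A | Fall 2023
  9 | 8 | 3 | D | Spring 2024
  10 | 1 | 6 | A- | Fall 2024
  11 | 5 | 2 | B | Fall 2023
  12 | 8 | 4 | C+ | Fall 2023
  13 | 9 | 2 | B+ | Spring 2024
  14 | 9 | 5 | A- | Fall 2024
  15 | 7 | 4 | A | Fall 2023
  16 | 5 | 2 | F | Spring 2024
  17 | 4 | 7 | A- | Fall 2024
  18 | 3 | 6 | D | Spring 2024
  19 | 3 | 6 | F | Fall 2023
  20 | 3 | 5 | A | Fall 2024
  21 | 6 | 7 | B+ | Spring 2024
SELECT c.id, p.name AS course, c.grade FROM enrollments c JOIN courses p ON c.course_id = p.id

Execution result:
id | course | grade
1 | Chemistry 101 | C
2 | Databases 301 | F
3 | Music 101 | B
4 | Databases 301 | A
5 | Statistics 101 | B+
6 | Chemistry 101 | F
7 | Music 101 | C+
8 | Economics 201 | A
9 | Music 101 | D
10 | Biology 201 | A-
11 | Databases 301 | B
12 | Statistics 101 | C+
13 | Databases 301 | B+
14 | Chemistry 101 | A-
15 | Statistics 101 | A
16 | Databases 301 | F
17 | Economics 201 | A-
18 | Biology 201 | D
19 | Biology 201 | F
20 | Chemistry 101 | A
21 | Economics 201 | B+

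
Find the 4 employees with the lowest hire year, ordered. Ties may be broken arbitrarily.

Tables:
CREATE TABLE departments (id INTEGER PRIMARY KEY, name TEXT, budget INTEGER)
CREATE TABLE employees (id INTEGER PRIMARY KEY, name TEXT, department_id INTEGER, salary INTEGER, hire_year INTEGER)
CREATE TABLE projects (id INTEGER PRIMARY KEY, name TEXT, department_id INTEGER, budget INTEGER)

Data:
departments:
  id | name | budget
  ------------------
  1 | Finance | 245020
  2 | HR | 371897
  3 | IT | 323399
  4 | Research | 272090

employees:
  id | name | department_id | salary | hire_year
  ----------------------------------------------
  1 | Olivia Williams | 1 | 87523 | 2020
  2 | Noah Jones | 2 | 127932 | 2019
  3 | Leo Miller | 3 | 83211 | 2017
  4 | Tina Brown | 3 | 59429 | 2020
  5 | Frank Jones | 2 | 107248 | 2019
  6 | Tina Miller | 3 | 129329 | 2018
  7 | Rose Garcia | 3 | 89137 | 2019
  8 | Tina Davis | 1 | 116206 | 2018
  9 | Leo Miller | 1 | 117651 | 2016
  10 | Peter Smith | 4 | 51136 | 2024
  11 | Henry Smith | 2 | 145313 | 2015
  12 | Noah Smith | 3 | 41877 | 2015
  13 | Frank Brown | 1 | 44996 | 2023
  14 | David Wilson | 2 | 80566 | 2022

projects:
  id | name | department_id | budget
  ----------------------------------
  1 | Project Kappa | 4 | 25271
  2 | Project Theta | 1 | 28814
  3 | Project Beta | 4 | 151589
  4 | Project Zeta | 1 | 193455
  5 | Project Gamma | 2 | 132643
SELECT name, hire_year FROM employees ORDER BY hire_year ASC LIMIT 4

Execution result:
name | hire_year
Henry Smith | 2015
Noah Smith | 2015
Leo Miller | 2016
Leo Miller | 2017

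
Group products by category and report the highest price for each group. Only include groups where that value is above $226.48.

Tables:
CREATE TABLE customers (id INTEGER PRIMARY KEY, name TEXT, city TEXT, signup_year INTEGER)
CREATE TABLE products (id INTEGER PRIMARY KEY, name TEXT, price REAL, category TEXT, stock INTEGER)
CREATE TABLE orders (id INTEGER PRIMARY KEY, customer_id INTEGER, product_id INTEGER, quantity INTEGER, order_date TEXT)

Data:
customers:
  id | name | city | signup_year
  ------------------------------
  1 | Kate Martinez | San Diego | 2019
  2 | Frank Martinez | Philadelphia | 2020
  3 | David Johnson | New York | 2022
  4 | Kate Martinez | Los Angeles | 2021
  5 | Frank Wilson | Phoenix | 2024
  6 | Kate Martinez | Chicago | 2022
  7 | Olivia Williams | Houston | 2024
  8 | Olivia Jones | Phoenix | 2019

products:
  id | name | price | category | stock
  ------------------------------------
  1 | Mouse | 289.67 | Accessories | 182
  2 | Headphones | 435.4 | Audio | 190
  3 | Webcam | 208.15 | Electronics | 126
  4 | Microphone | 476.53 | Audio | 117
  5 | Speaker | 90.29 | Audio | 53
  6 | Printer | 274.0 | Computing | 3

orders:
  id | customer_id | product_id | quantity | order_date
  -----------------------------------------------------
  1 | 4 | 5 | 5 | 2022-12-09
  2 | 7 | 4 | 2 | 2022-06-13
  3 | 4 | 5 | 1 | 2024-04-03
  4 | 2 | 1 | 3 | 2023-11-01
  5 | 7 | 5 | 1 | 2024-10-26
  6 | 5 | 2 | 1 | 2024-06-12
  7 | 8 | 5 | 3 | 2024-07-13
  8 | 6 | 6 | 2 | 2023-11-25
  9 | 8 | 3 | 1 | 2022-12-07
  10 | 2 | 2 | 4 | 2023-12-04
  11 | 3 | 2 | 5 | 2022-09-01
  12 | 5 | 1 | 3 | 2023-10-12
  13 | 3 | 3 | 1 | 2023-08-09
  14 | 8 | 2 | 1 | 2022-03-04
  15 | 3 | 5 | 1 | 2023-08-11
SELECT category, MAX(price) AS max_price FROM products GROUP BY category HAVING MAX(price) > 226.48

Execution result:
category | max_price
Accessories | 289.67
Audio | 476.53
Computing | 274.00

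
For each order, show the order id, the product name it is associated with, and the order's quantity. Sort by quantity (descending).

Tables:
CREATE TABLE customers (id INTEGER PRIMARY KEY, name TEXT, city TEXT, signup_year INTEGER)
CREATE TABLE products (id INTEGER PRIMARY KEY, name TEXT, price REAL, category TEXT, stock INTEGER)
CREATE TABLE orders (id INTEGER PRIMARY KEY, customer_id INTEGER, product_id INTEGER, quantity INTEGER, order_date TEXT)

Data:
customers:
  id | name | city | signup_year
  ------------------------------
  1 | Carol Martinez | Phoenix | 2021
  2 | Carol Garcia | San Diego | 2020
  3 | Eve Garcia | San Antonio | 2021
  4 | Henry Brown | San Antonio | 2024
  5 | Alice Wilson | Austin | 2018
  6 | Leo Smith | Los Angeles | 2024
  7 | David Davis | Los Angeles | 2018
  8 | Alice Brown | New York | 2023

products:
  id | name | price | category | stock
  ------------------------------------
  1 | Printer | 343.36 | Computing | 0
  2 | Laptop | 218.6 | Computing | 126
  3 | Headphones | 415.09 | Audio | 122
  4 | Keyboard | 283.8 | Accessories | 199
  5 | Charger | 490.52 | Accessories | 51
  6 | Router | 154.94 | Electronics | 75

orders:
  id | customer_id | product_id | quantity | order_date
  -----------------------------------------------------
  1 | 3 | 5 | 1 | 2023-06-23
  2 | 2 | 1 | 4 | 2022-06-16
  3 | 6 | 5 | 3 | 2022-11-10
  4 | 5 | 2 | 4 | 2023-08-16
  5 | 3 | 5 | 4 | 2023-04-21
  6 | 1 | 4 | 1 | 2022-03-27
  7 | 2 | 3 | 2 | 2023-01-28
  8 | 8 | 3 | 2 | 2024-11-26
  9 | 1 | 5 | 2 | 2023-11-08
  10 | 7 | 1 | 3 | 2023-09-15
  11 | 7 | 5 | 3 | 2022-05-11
SELECT c.id, p.name AS product, c.quantity FROM orders c JOIN products p ON c.product_id = p.id ORDER BY c.quantity DESC

Execution result:
id | product | quantity
2 | Printer | 4
4 | Laptop | 4
5 | Charger | 4
3 | Charger | 3
10 | Printer | 3
11 | Charger | 3
7 | Headphones | 2
8 | Headphones | 2
9 | Charger | 2
1 | Charger | 1
6 | Keyboard | 1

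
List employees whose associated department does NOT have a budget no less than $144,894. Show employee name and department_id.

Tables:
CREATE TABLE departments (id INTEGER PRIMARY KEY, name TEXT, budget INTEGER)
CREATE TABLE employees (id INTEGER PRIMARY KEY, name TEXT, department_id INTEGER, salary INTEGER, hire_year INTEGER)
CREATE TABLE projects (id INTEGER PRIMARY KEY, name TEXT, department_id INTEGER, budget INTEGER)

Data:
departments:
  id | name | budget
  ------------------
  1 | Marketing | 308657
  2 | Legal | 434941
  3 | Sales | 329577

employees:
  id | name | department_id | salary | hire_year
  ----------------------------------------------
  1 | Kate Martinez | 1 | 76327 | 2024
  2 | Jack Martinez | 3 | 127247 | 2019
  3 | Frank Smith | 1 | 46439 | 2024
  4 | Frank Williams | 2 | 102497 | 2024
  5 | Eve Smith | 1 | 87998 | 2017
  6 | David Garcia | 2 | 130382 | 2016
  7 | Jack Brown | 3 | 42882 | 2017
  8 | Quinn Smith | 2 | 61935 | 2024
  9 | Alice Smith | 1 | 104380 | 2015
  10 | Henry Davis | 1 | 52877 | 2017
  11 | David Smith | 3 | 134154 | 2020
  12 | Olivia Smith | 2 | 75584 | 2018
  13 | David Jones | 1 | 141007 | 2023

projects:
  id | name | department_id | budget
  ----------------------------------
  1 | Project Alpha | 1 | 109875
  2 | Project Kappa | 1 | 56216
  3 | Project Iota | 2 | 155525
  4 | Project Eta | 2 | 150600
SELECT name, department_id FROM employees WHERE department_id NOT IN (SELECT id FROM departments WHERE budget >= 144894)

Execution result:
(no rows)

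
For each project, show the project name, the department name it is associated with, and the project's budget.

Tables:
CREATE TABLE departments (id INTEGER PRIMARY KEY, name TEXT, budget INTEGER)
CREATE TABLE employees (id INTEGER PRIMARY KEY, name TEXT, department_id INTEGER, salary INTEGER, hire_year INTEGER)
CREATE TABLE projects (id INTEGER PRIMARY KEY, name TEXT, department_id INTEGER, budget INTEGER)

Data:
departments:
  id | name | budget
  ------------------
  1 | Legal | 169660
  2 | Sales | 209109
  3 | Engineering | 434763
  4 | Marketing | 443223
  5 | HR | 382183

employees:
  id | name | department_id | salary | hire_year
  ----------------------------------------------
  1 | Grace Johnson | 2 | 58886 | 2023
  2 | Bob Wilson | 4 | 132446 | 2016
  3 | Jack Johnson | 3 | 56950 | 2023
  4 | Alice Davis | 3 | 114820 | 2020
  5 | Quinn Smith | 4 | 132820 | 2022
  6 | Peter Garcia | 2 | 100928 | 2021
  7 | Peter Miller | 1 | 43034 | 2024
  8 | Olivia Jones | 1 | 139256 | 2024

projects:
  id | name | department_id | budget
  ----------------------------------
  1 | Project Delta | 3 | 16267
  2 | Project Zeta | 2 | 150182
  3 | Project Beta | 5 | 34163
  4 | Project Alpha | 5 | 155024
SELECT c.name, p.name AS department, c.budget FROM projects c JOIN departments p ON c.department_id = p.id

Execution result:
name | department | budget
Project Delta | Engineering | 16267
Project Zeta | Sales | 150182
Project Beta | HR | 34163
Project Alpha | HR | 155024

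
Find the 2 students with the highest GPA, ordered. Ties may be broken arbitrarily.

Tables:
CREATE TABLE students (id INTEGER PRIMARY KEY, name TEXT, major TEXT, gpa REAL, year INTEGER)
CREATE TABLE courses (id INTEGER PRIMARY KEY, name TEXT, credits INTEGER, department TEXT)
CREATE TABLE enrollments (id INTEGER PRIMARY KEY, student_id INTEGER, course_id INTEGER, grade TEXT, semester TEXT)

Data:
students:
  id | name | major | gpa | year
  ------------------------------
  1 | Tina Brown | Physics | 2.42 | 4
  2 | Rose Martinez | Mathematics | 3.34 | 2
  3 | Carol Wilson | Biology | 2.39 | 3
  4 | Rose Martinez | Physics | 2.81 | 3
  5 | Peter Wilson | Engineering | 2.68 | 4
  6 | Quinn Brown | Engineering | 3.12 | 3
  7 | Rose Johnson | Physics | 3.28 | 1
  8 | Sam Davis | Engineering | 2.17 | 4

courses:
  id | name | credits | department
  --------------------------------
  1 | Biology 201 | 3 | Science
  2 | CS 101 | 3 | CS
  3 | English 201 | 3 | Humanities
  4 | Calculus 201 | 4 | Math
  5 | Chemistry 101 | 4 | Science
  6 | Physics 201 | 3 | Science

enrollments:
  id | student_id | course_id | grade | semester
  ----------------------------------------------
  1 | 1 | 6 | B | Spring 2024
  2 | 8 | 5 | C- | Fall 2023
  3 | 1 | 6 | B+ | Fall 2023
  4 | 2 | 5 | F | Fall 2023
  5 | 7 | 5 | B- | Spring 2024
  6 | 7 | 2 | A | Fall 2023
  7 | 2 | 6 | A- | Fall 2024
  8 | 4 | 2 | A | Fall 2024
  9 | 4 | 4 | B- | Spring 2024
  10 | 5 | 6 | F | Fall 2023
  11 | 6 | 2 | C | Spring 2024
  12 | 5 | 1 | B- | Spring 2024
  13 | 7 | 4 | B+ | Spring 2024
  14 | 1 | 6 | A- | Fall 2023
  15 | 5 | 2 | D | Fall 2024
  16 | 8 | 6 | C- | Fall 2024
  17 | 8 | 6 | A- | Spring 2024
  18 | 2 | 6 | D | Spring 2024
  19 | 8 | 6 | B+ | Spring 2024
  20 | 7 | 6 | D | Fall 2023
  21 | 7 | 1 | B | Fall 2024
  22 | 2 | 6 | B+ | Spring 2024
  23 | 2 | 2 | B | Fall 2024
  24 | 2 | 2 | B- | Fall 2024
SELECT name, gpa FROM students ORDER BY gpa DESC LIMIT 2

Execution result:
name | gpa
Rose Martinez | 3.34
Rose Johnson | 3.28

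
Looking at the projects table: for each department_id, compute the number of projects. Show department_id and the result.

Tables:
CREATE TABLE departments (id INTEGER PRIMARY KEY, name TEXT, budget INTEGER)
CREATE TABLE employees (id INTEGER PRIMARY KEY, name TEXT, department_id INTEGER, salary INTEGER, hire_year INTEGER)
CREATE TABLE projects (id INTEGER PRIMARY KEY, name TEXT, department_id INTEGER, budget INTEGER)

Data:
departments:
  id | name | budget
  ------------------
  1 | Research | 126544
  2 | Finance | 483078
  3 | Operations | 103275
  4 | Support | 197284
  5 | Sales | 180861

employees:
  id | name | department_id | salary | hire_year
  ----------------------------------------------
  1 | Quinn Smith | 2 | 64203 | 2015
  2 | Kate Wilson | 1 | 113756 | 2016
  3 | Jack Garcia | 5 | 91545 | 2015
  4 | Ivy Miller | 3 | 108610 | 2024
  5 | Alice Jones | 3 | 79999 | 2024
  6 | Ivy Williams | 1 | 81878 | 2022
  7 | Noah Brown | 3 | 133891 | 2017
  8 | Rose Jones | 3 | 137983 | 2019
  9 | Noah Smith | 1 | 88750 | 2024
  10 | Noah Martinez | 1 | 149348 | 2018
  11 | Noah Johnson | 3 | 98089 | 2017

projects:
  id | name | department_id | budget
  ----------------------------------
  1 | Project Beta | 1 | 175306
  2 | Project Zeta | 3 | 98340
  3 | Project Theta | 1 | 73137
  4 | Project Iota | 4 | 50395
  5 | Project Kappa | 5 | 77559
SELECT department_id, COUNT(*) AS n FROM projects GROUP BY department_id

Execution result:
department_id | n
1 | 2
3 | 1
4 | 1
5 | 1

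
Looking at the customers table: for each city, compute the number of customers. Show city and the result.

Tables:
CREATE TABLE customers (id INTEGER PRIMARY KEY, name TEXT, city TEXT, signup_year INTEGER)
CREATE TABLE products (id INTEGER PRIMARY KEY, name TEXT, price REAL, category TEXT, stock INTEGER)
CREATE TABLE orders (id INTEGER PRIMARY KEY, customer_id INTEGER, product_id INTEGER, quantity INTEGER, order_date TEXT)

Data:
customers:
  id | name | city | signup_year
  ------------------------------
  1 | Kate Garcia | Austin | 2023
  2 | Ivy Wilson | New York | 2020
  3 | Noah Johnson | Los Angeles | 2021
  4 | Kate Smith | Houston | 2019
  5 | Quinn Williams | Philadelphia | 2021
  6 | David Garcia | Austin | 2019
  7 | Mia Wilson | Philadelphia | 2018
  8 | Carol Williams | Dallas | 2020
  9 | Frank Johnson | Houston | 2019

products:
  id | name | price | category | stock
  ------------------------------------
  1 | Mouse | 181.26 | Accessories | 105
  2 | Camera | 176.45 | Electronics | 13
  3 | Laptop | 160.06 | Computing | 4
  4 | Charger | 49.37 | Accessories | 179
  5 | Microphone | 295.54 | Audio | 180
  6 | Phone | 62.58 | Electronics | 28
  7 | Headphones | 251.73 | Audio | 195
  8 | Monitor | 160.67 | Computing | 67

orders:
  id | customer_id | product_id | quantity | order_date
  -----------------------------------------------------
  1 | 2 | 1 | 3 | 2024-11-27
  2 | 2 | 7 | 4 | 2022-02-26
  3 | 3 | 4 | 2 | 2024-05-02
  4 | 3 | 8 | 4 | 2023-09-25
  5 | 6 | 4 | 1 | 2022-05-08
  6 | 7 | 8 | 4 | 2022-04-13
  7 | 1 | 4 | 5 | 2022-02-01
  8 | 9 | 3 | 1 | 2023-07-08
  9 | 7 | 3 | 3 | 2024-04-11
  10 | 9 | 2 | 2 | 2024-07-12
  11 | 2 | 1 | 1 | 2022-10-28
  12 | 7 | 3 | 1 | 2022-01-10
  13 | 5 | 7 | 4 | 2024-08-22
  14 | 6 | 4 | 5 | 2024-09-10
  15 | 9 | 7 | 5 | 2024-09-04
SELECT city, COUNT(*) AS n FROM customers GROUP BY city

Execution result:
city | n
Austin | 2
Dallas | 1
Houston | 2
Los Angeles | 1
New York | 1
Philadelphia | 2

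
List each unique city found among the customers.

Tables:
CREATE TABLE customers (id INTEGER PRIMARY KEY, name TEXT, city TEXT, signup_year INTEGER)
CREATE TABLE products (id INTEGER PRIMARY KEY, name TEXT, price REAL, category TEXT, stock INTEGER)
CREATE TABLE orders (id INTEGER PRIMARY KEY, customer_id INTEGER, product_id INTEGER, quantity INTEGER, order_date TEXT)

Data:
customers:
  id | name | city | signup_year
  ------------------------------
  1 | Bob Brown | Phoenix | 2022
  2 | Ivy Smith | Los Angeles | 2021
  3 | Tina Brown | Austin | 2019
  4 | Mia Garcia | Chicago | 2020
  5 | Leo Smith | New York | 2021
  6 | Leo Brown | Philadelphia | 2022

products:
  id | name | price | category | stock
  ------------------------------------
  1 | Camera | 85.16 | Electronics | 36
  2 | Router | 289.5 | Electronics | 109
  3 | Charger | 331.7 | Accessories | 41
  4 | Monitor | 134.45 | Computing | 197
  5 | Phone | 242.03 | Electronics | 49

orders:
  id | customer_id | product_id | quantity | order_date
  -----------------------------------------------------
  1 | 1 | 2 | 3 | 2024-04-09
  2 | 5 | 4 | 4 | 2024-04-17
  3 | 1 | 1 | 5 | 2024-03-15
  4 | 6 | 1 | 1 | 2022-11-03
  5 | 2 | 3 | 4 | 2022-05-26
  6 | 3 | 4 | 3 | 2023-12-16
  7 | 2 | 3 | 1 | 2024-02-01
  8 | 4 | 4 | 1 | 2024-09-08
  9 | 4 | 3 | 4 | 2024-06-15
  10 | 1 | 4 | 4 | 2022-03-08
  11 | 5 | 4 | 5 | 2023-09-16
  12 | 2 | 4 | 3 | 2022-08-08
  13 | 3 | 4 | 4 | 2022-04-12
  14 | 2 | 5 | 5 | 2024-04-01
SELECT DISTINCT city FROM customers

Execution result:
city
Phoenix
Los Angeles
Austin
Chicago
New York
Philadelphia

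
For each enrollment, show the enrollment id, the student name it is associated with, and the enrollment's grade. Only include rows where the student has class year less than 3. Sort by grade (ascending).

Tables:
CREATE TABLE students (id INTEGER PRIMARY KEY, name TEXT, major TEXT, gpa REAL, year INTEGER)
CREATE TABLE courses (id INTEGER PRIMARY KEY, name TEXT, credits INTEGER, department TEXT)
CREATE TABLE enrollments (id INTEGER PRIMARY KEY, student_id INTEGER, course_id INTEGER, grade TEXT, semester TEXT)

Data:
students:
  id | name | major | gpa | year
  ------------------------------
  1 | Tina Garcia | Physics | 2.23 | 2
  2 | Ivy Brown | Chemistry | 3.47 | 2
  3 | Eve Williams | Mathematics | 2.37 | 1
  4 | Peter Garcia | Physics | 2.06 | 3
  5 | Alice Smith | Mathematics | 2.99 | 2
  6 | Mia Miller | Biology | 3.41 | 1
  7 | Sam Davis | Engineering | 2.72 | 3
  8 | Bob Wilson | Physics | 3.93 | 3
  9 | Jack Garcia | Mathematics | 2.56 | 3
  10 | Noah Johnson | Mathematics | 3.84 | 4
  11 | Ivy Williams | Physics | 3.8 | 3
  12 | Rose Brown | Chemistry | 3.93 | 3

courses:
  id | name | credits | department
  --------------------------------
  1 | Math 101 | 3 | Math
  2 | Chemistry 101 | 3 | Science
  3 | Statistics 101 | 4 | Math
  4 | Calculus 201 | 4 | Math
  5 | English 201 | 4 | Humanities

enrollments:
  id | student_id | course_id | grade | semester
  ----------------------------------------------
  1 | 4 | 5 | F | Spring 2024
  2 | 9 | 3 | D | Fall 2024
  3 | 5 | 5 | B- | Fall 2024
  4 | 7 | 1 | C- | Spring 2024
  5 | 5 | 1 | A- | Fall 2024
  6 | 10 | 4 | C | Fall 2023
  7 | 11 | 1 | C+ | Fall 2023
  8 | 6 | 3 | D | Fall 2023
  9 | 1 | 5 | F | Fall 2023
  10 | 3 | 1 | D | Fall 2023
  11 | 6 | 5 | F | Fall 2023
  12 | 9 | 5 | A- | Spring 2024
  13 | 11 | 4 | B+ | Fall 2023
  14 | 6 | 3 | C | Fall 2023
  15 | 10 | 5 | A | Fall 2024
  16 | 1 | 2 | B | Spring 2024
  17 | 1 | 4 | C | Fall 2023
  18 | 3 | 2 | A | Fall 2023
SELECT c.id, p.name AS student, c.grade FROM enrollments c JOIN students p ON c.student_id = p.id WHERE p.year < 3 ORDER BY c.grade ASC

Execution result:
id | student | grade
18 | Eve Williams | A
5 | Alice Smith | A-
16 | Tina Garcia | B
3 | Alice Smith | B-
14 | Mia Miller | C
17 | Tina Garcia | C
8 | Mia Miller | D
10 | Eve Williams | D
9 | Tina Garcia | F
11 | Mia Miller | F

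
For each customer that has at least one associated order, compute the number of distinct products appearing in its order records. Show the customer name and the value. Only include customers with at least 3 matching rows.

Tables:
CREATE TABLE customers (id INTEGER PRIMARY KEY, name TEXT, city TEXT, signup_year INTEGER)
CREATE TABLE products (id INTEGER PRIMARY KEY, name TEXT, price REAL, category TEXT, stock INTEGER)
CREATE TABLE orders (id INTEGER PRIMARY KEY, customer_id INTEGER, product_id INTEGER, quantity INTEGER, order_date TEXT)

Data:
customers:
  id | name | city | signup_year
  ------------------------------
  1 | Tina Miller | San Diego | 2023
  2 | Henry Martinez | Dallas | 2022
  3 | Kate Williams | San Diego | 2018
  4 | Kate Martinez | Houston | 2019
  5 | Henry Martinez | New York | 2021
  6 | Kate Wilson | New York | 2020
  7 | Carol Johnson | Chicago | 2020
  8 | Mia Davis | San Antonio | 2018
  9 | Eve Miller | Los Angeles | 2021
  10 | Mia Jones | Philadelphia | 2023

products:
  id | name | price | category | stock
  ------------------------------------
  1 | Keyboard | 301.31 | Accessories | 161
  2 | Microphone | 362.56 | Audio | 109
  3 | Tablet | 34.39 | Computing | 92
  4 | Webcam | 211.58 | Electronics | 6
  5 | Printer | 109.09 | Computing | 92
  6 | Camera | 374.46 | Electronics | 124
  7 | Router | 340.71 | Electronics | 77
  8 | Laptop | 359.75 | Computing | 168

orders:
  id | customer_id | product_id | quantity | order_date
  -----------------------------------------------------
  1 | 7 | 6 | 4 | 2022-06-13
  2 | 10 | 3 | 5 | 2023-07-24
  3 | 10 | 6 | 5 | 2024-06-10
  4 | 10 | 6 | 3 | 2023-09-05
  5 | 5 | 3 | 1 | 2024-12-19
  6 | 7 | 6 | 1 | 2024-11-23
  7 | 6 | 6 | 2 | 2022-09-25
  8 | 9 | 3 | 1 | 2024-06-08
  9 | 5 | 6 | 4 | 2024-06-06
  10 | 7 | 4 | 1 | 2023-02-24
SELECT p.name, COUNT(DISTINCT c.product_id) AS distinct_product_count FROM orders c JOIN customers p ON c.customer_id = p.id GROUP BY p.id, p.name HAVING COUNT(*) >= 3

Execution result:
name | distinct_product_count
Carol Johnson | 2
Mia Jones | 2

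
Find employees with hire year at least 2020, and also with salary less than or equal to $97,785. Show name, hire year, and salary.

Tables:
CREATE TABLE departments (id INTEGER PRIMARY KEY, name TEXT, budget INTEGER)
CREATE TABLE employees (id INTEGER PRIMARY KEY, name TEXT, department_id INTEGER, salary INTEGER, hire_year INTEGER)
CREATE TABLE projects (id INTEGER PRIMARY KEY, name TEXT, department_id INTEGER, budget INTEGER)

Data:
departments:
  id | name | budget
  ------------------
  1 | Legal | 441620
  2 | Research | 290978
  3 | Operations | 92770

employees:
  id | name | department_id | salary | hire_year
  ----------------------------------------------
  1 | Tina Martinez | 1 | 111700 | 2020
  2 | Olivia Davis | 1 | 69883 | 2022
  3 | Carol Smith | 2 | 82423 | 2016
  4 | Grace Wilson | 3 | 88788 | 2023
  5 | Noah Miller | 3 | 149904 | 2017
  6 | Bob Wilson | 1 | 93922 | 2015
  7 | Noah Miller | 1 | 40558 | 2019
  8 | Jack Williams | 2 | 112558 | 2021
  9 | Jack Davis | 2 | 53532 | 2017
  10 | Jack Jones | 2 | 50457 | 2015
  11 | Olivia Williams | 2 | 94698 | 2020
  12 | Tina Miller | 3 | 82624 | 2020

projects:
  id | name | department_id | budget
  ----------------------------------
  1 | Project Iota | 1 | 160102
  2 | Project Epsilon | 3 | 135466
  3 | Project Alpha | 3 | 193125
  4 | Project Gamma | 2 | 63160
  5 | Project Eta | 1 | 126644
SELECT name, hire_year, salary FROM employees WHERE hire_year >= 2020 AND salary <= 97785

Execution result:
name | hire_year | salary
Olivia Davis | 2022 | 69883
Grace Wilson | 2023 | 88788
Olivia Williams | 2020 | 94698
Tina Miller | 2020 | 82624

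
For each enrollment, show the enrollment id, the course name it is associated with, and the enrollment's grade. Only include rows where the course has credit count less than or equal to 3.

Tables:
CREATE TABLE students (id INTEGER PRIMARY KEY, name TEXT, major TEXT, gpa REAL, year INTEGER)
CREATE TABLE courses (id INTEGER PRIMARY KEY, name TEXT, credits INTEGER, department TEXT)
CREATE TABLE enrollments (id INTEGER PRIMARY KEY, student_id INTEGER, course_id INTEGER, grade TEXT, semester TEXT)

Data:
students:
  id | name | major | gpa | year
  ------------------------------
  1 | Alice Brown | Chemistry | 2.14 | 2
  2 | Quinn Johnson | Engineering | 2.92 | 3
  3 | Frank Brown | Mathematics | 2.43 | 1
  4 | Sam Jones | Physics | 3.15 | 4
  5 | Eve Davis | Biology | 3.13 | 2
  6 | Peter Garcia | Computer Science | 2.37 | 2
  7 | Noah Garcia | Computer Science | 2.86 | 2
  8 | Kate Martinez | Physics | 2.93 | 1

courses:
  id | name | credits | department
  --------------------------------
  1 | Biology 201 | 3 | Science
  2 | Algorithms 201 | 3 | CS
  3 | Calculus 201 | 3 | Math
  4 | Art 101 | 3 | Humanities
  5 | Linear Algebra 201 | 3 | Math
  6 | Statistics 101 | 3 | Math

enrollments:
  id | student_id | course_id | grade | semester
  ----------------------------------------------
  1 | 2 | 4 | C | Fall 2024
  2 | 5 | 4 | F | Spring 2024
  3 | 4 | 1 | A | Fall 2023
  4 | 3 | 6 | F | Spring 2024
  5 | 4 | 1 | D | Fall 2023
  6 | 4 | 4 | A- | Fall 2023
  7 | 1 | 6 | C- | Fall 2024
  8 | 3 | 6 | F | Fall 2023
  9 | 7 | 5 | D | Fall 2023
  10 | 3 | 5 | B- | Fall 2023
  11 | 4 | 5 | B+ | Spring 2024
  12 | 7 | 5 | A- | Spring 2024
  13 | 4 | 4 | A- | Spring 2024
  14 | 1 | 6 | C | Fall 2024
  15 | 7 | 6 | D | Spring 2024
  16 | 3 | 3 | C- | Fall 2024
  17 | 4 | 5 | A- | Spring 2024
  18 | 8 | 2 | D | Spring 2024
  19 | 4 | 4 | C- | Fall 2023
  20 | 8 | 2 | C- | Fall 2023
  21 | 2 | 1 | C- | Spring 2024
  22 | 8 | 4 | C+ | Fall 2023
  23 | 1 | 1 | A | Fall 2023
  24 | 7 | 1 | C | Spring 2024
SELECT c.id, p.name AS course, c.grade FROM enrollments c JOIN courses p ON c.course_id = p.id WHERE p.credits <= 3

Execution result:
id | course | grade
1 | Art 101 | C
2 | Art 101 | F
3 | Biology 201 | A
4 | Statistics 101 | F
5 | Biology 201 | D
6 | Art 101 | A-
7 | Statistics 101 | C-
8 | Statistics 101 | F
9 | Linear Algebra 201 | D
10 | Linear Algebra 201 | B-
11 | Linear Algebra 201 | B+
12 | Linear Algebra 201 | A-
13 | Art 101 | A-
14 | Statistics 101 | C
15 | Statistics 101 | D
16 | Calculus 201 | C-
17 | Linear Algebra 201 | A-
18 | Algorithms 201 | D
19 | Art 101 | C-
20 | Algorithms 201 | C-
21 | Biology 201 | C-
22 | Art 101 | C+
23 | Biology 201 | A
24 | Biology 201 | C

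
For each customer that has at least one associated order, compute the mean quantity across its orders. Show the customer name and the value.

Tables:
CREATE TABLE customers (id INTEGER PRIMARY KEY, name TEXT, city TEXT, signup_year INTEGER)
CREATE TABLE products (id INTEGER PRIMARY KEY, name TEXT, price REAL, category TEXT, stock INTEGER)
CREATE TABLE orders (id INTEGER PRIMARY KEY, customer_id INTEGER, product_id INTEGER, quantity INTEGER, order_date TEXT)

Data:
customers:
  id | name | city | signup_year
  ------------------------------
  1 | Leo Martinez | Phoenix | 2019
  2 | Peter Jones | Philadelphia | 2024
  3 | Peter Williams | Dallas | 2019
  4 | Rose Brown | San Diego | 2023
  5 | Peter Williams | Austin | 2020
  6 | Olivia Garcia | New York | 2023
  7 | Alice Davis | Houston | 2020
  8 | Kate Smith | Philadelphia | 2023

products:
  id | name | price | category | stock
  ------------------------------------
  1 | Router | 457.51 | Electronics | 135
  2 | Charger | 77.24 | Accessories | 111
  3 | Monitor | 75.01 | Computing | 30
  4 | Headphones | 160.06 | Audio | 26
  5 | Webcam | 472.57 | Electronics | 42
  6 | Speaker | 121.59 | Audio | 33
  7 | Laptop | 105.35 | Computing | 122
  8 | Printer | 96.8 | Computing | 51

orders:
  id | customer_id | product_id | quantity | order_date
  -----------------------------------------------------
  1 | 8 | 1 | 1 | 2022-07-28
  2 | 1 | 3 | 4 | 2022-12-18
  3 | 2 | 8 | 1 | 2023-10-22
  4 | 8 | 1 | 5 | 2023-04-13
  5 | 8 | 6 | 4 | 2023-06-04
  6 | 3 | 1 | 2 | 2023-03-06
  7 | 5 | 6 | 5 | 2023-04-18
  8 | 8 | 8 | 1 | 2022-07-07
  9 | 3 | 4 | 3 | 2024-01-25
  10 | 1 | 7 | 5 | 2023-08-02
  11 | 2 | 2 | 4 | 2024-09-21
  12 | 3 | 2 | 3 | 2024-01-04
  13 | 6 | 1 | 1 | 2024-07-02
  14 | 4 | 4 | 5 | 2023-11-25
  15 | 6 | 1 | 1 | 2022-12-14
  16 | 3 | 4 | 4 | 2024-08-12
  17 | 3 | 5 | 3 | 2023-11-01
SELECT p.name, AVG(c.quantity) AS avg_quantity FROM orders c JOIN customers p ON c.customer_id = p.id GROUP BY p.id, p.name

Execution result:
name | avg_quantity
Leo Martinez | 4.50
Peter Jones | 2.50
Peter Williams | 3.00
Rose Brown | 5.00
Peter Williams | 5.00
Olivia Garcia | 1.00
Kate Smith | 2.75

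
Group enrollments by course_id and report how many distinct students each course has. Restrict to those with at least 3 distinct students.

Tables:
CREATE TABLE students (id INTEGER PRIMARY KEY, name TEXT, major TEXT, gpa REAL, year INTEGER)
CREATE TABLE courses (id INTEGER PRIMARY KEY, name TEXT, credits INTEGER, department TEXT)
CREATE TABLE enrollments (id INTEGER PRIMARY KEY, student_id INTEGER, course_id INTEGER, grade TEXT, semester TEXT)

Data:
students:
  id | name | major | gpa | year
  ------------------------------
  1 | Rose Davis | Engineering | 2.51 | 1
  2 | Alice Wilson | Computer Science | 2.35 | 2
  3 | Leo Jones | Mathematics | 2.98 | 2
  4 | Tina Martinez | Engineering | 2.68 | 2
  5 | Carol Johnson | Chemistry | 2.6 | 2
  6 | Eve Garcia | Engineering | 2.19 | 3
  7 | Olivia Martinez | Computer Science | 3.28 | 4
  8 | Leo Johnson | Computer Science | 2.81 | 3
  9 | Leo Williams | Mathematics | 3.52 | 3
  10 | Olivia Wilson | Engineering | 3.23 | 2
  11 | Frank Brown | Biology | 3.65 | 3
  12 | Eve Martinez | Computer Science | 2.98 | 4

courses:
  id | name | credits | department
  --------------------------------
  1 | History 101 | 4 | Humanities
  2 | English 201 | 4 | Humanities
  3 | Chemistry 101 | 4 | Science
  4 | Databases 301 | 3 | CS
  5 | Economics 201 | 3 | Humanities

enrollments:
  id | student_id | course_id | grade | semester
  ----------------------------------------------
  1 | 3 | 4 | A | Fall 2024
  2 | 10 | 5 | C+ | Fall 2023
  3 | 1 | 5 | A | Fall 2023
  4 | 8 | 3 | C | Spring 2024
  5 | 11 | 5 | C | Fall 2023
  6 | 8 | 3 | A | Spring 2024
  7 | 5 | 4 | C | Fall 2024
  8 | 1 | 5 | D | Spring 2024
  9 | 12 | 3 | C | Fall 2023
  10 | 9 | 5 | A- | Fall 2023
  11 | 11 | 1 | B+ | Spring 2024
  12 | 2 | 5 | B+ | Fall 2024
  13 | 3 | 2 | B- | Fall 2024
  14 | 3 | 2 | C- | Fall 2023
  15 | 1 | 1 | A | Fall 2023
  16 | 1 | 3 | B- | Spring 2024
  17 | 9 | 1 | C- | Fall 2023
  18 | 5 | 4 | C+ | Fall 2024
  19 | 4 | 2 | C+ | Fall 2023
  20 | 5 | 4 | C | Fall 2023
SELECT course_id, COUNT(DISTINCT student_id) AS distinct_student_count FROM enrollments GROUP BY course_id HAVING COUNT(DISTINCT student_id) >= 3

Execution result:
course_id | distinct_student_count
1 | 3
3 | 3
5 | 5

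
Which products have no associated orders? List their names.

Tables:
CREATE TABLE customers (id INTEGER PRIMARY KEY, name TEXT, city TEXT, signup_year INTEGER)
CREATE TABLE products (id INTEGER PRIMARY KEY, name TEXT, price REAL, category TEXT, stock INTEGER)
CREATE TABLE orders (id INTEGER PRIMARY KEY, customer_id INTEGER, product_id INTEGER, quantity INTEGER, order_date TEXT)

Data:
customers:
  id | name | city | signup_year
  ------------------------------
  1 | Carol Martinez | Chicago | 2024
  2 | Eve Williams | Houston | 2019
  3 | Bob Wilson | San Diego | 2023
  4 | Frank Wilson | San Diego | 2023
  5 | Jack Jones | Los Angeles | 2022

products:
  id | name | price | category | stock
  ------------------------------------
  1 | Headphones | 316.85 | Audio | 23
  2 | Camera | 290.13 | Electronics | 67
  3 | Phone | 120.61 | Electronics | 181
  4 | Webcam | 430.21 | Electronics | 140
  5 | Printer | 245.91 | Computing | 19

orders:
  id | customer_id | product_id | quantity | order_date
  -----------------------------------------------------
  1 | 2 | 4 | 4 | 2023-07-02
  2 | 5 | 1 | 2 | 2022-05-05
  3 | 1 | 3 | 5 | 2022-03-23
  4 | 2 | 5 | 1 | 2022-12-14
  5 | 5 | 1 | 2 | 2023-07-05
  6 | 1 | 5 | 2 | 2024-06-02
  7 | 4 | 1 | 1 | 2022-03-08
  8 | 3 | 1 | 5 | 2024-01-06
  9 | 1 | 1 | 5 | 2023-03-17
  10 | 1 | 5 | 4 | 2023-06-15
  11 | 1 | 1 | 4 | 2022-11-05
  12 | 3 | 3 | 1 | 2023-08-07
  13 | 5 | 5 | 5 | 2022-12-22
SELECT p.name FROM products p LEFT JOIN orders c ON c.product_id = p.id WHERE c.id IS NULL

Execution result:
Camera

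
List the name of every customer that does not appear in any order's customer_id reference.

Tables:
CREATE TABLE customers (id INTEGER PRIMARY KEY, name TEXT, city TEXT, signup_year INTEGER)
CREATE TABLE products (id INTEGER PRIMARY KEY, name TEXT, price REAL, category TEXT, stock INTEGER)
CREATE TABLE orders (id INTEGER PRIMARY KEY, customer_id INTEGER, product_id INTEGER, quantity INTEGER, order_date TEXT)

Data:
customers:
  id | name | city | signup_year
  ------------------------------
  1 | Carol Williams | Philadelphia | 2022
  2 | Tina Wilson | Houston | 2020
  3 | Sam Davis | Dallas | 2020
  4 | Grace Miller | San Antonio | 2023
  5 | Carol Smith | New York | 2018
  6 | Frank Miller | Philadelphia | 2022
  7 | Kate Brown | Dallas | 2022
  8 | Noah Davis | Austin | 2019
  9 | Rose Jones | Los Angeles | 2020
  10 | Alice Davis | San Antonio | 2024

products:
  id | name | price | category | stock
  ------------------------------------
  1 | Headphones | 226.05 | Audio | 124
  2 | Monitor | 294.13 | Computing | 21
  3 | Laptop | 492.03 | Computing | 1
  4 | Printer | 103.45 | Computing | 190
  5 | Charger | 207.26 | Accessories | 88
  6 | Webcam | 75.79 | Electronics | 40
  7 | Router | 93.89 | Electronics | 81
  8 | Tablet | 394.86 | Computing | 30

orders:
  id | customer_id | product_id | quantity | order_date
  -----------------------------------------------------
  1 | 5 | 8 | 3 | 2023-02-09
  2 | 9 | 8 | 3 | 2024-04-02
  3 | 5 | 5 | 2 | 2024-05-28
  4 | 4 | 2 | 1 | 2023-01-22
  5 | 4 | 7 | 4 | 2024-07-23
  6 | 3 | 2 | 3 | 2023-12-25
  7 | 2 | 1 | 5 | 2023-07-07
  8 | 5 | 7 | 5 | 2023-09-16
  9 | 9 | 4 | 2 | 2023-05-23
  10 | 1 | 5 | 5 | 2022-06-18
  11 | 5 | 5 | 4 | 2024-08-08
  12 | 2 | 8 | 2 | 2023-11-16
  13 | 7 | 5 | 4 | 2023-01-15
SELECT p.name FROM customers p LEFT JOIN orders c ON c.customer_id = p.id WHERE c.id IS NULL

Execution result:
name
Frank Miller
Noah Davis
Alice Davis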